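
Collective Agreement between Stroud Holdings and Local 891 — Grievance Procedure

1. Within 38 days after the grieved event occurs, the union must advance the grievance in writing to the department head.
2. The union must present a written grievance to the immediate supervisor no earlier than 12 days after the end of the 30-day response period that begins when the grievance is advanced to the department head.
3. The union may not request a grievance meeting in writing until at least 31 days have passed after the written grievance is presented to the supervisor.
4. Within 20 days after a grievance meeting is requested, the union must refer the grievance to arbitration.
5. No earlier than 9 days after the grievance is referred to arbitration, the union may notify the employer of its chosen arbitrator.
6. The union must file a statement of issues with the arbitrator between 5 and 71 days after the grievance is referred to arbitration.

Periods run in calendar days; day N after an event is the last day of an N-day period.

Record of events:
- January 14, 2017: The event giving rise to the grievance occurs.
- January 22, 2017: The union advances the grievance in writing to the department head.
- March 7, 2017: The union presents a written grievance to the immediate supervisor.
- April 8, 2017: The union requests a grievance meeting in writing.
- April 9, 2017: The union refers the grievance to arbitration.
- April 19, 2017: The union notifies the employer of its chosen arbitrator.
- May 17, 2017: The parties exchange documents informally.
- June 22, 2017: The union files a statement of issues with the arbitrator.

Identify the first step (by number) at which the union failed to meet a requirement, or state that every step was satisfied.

(1) due by January 14, 2017 + 38 days = February 21, 2017; done January 22, 2017 — timely.
(2) permitted from February 21, 2017 + 12 days = March 5, 2017 onward; done March 7, 2017 — permitted.
(3) permitted from March 7, 2017 + 31 days = April 7, 2017 onward; April 8, 2017 is on or after that date.
(4) due by April 8, 2017 + 20 days = April 28, 2017; completed April 9, 2017, before the deadline.
(5) permitted from April 9, 2017 + 9 days = April 18, 2017 onward; done April 19, 2017 — permitted.
(6) the permitted window runs from April 9, 2017 + 5 = April 14, 2017 to April 9, 2017 + 71 = June 19, 2017; done June 22, 2017 — 3 days after the window closed.
That is the first point of non-compliance.

Step 6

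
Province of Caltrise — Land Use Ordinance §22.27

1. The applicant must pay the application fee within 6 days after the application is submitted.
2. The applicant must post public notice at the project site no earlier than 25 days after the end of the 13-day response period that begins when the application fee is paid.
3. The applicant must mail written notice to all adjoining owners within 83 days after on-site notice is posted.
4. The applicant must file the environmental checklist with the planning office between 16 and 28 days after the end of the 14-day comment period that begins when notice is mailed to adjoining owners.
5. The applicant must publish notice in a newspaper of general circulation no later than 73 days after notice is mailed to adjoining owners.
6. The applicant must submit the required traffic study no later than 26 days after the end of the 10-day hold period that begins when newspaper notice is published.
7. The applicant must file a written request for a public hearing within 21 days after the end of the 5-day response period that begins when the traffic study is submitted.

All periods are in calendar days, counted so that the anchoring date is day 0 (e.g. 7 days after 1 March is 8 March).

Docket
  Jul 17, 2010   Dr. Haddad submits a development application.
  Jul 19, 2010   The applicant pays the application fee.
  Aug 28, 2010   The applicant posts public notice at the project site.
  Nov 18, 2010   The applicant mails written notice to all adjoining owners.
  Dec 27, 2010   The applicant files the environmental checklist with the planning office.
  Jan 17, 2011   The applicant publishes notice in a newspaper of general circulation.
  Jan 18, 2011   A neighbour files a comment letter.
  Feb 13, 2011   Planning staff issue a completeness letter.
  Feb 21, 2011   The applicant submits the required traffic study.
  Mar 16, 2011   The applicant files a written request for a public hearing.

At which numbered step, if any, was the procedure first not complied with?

None — every step was satisfied

(1) due by Jul 17, 2010 + 6 days = Jul 23, 2010; Jul 19, 2010 is within that limit.
(2) permitted from Aug 1, 2010 + 25 days = Aug 26, 2010 onward; Aug 28, 2010 is on or after that date.
(3) due by Aug 28, 2010 + 83 days = Nov 19, 2010; completed Nov 18, 2010, before the deadline.
(4) the permitted window runs from Dec 2, 2010 + 16 = Dec 18, 2010 to Dec 2, 2010 + 28 = Dec 30, 2010; done Dec 27, 2010, which is between those dates.
(5) due by Nov 18, 2010 + 73 days = Jan 30, 2011; Jan 17, 2011 is within that limit.
(6) due by Jan 27, 2011 + 26 days = Feb 22, 2011; Feb 21, 2011 is within that limit.
(7) due by Feb 26, 2011 + 21 days = Mar 19, 2011; done Mar 16, 2011 — timely.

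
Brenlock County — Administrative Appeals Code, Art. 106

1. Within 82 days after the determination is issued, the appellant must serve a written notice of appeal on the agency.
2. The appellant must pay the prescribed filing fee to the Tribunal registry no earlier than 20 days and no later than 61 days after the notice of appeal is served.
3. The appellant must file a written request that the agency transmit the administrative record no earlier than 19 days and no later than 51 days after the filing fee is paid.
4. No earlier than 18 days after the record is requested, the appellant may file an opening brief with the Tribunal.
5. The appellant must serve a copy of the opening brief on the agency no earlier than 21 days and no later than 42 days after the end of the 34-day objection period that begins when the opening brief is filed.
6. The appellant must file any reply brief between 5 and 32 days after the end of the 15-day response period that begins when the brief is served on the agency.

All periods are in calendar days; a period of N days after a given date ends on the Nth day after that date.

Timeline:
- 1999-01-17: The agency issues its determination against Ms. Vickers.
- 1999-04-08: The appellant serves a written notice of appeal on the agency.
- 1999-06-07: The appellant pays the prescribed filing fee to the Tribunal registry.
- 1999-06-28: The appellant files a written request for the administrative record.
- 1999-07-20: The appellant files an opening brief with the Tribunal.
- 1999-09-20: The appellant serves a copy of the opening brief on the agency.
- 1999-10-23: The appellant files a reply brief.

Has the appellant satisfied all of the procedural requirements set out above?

Yes

(1) due by 1999-01-17 + 82 days = 1999-04-09; done 1999-04-08 — timely.
(2) the permitted window runs from 1999-04-08 + 20 = 1999-04-28 to 1999-04-08 + 61 = 1999-06-08; done 1999-06-07, which is between those dates.
(3) the permitted window runs from 1999-06-07 + 19 = 1999-06-26 to 1999-06-07 + 51 = 1999-07-28; done 1999-06-28, which is between those dates.
(4) permitted from 1999-06-28 + 18 days = 1999-07-16 onward; done 1999-07-20, after the minimum wait.
(5) the permitted window runs from 1999-08-23 + 21 = 1999-09-13 to 1999-08-23 + 42 = 1999-10-04; 1999-09-20 falls inside that range.
(6) the permitted window runs from 1999-10-05 + 5 = 1999-10-10 to 1999-10-05 + 32 = 1999-11-06; 1999-10-23 falls inside that range.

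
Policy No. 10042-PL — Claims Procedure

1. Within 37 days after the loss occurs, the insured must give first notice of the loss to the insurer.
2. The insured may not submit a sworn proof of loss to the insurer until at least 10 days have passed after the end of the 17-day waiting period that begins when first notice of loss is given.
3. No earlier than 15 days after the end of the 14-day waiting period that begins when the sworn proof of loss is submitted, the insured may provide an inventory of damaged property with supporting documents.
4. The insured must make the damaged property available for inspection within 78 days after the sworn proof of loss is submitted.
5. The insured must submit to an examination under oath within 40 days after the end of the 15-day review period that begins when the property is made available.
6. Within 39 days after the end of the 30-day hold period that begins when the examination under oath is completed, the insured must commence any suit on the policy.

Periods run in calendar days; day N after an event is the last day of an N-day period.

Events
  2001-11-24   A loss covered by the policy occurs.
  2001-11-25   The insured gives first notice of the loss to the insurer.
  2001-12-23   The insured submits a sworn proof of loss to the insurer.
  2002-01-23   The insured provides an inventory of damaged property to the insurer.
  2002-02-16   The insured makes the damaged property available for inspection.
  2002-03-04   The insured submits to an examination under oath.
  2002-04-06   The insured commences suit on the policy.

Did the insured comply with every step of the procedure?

Yes

Step 1 — counting 37 days from 2001-11-24 (when the loss occurs) gives a deadline of 2001-12-31; completed 2001-11-25, before the deadline.
Step 2 — must wait 10 days from 2001-12-12 (end of the 17-day waiting period, which began when first notice of loss is given on 2001-11-25), so not before 2001-12-22; done 2001-12-23 — permitted.
Step 3 — must wait 15 days from 2002-01-06 (end of the 14-day waiting period, which began when the sworn proof of loss is submitted on 2001-12-23), so not before 2002-01-21; done 2002-01-23, after the minimum wait.
Step 4 — counting 78 days from 2001-12-23 (when the sworn proof of loss is submitted) gives a deadline of 2002-03-11; completed 2002-02-16, before the deadline.
Step 5 — counting 40 days from 2002-03-03 (end of the 15-day review period, which began when the property is made available on 2002-02-16) gives a deadline of 2002-04-12; completed 2002-03-04, before the deadline.
Step 6 — counting 39 days from 2002-04-03 (end of the 30-day hold period, which began when the examination under oath is completed on 2002-03-04) gives a deadline of 2002-05-12; done 2002-04-06 — timely.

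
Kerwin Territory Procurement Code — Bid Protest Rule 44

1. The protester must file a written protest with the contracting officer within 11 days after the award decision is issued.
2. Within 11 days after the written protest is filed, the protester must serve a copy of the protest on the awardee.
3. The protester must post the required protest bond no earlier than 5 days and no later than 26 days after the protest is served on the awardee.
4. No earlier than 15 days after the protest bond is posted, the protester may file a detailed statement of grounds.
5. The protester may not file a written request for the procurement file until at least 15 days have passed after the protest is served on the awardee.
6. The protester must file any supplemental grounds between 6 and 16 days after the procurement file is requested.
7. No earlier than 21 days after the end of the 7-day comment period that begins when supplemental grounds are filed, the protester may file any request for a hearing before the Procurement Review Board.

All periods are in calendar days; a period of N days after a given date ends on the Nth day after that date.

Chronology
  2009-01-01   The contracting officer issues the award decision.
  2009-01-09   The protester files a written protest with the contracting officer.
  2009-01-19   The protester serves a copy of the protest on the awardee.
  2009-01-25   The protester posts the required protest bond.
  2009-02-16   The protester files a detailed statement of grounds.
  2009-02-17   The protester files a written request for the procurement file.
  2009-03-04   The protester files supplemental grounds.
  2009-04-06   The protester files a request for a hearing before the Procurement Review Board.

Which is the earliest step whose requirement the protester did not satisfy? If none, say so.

Step 1: 11 days after 2009-01-01 (when the award decision is issued) is 2009-01-12; 2009-01-09 is within that limit.
Step 2: 11 days after 2009-01-09 (when the written protest is filed) is 2009-01-20; done 2009-01-19 — timely.
Step 3: the window is 5–26 days after 2009-01-19 (when the protest is served on the awardee), so 2009-01-24 through 2009-02-14; 2009-01-25 falls inside that range.
Step 4: the earliest permitted date is 15 days after 2009-01-25 (when the protest bond is posted), i.e. 2009-02-09; done 2009-02-16 — permitted.
Step 5: the earliest permitted date is 15 days after 2009-01-19 (when the protest is served on the awardee), i.e. 2009-02-03; done 2009-02-17, after the minimum wait.
Step 6: the window is 6–16 days after 2009-02-17 (when the procurement file is requested), so 2009-02-23 through 2009-03-05; done 2009-03-04, which is between those dates.
Step 7: the earliest permitted date is 21 days after 2009-03-11 (end of the 7-day comment period, which began when supplemental grounds are filed on 2009-03-04), i.e. 2009-04-01; done 2009-04-06, after the minimum wait.

None — every step was satisfied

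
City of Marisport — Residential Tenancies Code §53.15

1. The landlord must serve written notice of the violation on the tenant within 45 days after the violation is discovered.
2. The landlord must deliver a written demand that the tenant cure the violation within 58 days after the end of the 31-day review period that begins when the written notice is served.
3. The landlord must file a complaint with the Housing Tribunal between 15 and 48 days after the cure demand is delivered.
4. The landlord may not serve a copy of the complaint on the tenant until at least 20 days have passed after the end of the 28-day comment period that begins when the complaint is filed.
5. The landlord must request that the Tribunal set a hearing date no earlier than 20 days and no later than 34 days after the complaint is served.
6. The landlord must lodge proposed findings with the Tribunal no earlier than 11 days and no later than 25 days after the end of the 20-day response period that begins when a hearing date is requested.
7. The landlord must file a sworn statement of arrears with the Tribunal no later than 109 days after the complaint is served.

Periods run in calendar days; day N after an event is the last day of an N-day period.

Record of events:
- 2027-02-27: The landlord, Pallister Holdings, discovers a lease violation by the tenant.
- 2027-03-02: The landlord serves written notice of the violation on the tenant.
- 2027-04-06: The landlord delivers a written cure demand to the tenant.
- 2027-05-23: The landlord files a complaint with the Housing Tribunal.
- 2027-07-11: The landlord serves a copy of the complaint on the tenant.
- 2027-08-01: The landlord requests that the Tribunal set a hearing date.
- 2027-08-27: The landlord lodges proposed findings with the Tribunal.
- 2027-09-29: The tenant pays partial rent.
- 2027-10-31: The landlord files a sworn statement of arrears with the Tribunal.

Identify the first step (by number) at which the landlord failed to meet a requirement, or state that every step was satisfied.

Step 1 — counting 45 days from 2027-02-27 (when the violation is discovered) gives a deadline of 2027-04-13; 2027-03-02 is within that limit.
Step 2 — counting 58 days from 2027-04-02 (end of the 31-day review period, which began when the written notice is served on 2027-03-02) gives a deadline of 2027-05-30; completed 2027-04-06, before the deadline.
Step 3 — 15 and 48 days from 2027-04-06 (when the cure demand is delivered) are 2027-04-21 and 2027-05-24 respectively; done 2027-05-23, which is between those dates.
Step 4 — must wait 20 days from 2027-06-20 (end of the 28-day comment period, which began when the complaint is filed on 2027-05-23), so not before 2027-07-10; 2027-07-11 is on or after that date.
Step 5 — 20 and 34 days from 2027-07-11 (when the complaint is served) are 2027-07-31 and 2027-08-14 respectively; done 2027-08-01, which is between those dates.
Step 6 — 11 and 25 days from 2027-08-21 (end of the 20-day response period, which began when a hearing date is requested on 2027-08-01) are 2027-09-01 and 2027-09-15 respectively; 2027-08-27 is 5 days too early.

Step 6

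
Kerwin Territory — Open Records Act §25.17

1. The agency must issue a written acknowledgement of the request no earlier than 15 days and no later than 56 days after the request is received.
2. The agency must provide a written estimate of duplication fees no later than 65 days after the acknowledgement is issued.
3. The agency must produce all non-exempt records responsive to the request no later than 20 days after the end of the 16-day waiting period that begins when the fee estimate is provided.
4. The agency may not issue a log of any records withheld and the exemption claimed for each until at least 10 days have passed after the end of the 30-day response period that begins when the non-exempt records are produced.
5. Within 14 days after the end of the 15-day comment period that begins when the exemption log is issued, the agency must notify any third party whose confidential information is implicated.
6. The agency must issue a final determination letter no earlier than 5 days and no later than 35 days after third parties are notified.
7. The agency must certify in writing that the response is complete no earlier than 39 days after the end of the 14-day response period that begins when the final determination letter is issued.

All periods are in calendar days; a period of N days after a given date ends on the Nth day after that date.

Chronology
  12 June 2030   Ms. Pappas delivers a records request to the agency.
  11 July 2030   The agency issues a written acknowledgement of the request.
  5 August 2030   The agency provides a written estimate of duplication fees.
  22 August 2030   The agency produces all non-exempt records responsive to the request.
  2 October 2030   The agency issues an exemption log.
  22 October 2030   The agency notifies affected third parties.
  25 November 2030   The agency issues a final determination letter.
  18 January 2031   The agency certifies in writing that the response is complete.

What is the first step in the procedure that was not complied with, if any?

None — every step was satisfied

Step 1 — 15 and 56 days from 12 June 2030 (when the request is received) are 27 June 2030 and 7 August 2030 respectively; done 11 July 2030, which is between those dates.
Step 2 — counting 65 days from 11 July 2030 (when the acknowledgement is issued) gives a deadline of 14 September 2030; completed 5 August 2030, before the deadline.
Step 3 — counting 20 days from 21 August 2030 (end of the 16-day waiting period, which began when the fee estimate is provided on 5 August 2030) gives a deadline of 10 September 2030; done 22 August 2030 — timely.
Step 4 — must wait 10 days from 21 September 2030 (end of the 30-day response period, which began when the non-exempt records are produced on 22 August 2030), so not before 1 October 2030; done 2 October 2030 — permitted.
Step 5 — counting 14 days from 17 October 2030 (end of the 15-day comment period, which began when the exemption log is issued on 2 October 2030) gives a deadline of 31 October 2030; completed 22 October 2030, before the deadline.
Step 6 — 5 and 35 days from 22 October 2030 (when third parties are notified) are 27 October 2030 and 26 November 2030 respectively; done 25 November 2030, which is between those dates.
Step 7 — must wait 39 days from 9 December 2030 (end of the 14-day response period, which began when the final determination letter is issued on 25 November 2030), so not before 17 January 2031; done 18 January 2031 — permitted.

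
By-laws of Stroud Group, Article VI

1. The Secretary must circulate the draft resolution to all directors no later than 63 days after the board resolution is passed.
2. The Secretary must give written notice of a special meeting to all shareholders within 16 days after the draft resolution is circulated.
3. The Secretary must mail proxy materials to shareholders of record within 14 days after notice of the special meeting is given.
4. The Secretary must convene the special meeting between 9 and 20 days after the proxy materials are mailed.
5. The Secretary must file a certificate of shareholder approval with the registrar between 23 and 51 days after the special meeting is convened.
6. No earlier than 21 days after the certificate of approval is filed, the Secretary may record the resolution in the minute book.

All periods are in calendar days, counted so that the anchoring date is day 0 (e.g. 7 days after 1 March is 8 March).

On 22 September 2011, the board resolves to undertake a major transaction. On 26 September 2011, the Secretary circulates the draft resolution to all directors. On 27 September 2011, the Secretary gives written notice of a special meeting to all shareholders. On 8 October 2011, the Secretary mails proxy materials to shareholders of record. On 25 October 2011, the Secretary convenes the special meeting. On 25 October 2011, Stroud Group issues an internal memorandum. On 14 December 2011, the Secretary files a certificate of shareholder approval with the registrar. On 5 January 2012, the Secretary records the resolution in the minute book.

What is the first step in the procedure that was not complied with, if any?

Step 1: 63 days after 22 September 2011 (when the board resolution is passed) is 24 November 2011; done 26 September 2011 — timely.
Step 2: 16 days after 26 September 2011 (when the draft resolution is circulated) is 12 October 2011; completed 27 September 2011, before the deadline.
Step 3: 14 days after 27 September 2011 (when notice of the special meeting is given) is 11 October 2011; completed 8 October 2011, before the deadline.
Step 4: the window is 9–20 days after 8 October 2011 (when the proxy materials are mailed), so 17 October 2011 through 28 October 2011; 25 October 2011 falls inside that range.
Step 5: the window is 23–51 days after 25 October 2011 (when the special meeting is convened), so 17 November 2011 through 15 December 2011; 14 December 2011 falls inside that range.
Step 6: the earliest permitted date is 21 days after 14 December 2011 (when the certificate of approval is filed), i.e. 4 January 2012; done 5 January 2012 — permitted.

None — every step was satisfied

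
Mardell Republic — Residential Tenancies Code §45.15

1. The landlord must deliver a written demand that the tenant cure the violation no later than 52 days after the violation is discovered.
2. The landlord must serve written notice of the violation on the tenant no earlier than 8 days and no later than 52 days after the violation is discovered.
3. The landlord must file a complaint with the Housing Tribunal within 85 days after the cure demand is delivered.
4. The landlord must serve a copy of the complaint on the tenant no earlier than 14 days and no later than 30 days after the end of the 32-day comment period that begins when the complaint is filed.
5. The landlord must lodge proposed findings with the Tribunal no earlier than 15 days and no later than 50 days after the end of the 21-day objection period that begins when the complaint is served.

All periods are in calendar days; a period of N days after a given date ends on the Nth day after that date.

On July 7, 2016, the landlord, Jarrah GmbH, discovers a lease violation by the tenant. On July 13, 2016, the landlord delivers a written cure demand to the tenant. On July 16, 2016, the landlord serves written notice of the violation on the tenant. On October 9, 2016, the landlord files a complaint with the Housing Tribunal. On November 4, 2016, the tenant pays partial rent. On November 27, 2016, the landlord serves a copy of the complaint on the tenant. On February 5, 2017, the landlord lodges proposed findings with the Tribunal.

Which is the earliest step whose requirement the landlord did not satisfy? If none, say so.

Step 3

Step 1 — counting 52 days from July 7, 2016 (when the violation is discovered) gives a deadline of August 28, 2016; July 13, 2016 is within that limit.
Step 2 — 8 and 52 days from July 7, 2016 (when the violation is discovered) are July 15, 2016 and August 28, 2016 respectively; July 16, 2016 falls inside that range.
Step 3 — counting 85 days from July 13, 2016 (when the cure demand is delivered) gives a deadline of October 6, 2016; done October 9, 2016 — 3 days late.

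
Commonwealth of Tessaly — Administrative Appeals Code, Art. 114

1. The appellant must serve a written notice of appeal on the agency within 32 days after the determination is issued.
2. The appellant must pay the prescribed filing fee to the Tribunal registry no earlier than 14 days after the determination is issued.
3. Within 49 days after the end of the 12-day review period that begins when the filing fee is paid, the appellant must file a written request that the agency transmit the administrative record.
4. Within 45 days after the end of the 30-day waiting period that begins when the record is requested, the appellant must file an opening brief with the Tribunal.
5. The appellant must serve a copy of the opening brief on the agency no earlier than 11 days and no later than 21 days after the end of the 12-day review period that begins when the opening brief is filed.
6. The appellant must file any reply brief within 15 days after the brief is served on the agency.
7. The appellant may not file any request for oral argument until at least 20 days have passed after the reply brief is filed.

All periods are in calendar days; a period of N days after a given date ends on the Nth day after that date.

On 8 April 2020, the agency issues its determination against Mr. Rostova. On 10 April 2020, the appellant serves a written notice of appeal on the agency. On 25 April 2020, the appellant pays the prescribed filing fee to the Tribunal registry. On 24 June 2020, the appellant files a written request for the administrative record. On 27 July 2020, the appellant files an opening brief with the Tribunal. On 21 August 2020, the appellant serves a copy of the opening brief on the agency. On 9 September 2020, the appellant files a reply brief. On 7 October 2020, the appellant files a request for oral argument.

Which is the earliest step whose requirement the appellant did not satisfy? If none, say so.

Step 1 — counting 32 days from 8 April 2020 (when the determination is issued) gives a deadline of 10 May 2020; completed 10 April 2020, before the deadline.
Step 2 — must wait 14 days from 8 April 2020 (when the determination is issued), so not before 22 April 2020; 25 April 2020 is on or after that date.
Step 3 — counting 49 days from 7 May 2020 (end of the 12-day review period, which began when the filing fee is paid on 25 April 2020) gives a deadline of 25 June 2020; completed 24 June 2020, before the deadline.
Step 4 — counting 45 days from 24 July 2020 (end of the 30-day waiting period, which began when the record is requested on 24 June 2020) gives a deadline of 7 September 2020; done 27 July 2020 — timely.
Step 5 — 11 and 21 days from 8 August 2020 (end of the 12-day review period, which began when the opening brief is filed on 27 July 2020) are 19 August 2020 and 29 August 2020 respectively; 21 August 2020 falls inside that range.
Step 6 — counting 15 days from 21 August 2020 (when the brief is served on the agency) gives a deadline of 5 September 2020; 9 September 2020 misses that deadline by 4 days.
That is the first point of non-compliance.

Step 6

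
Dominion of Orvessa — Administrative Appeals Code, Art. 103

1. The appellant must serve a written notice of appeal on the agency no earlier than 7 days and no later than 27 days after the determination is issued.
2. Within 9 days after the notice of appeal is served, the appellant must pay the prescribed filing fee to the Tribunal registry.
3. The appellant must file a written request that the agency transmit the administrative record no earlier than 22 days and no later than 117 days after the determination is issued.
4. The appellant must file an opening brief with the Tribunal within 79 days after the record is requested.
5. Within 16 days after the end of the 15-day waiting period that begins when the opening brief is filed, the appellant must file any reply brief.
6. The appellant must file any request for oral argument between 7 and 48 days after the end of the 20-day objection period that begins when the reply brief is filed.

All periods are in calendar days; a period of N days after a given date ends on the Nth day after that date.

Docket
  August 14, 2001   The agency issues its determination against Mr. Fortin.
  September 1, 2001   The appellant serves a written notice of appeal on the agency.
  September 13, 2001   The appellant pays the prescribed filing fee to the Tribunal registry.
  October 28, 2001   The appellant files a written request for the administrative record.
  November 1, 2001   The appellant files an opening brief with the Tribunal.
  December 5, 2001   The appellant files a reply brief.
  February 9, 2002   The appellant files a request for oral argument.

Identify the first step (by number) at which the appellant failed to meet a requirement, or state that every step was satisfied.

Step 1: the window is 7–27 days after August 14, 2001 (when the determination is issued), so August 21, 2001 through September 10, 2001; done September 1, 2001, which is between those dates.
Step 2: 9 days after September 1, 2001 (when the notice of appeal is served) is September 10, 2001; September 13, 2001 misses that deadline by 3 days.
No need to go further; step 2 was not satisfied.

Step 2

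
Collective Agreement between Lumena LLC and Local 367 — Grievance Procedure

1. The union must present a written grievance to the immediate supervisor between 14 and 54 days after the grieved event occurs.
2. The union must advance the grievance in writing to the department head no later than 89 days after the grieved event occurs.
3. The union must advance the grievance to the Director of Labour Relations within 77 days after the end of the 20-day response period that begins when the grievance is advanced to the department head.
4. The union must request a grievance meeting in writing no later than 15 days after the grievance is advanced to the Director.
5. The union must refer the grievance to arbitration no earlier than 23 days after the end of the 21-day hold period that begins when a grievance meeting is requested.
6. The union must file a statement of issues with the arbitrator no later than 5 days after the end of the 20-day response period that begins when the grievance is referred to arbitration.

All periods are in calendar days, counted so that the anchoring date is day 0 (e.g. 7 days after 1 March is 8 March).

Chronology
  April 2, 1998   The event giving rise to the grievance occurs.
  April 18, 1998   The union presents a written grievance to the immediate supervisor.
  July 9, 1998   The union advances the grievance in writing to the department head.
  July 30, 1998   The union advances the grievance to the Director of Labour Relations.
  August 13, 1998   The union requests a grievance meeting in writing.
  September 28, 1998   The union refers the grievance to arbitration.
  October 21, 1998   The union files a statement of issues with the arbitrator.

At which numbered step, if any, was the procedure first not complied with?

Step 2

Step 1 — 14 and 54 days from April 2, 1998 (when the grieved event occurs) are April 16, 1998 and May 26, 1998 respectively; done April 18, 1998, which is between those dates.
Step 2 — counting 89 days from April 2, 1998 (when the grieved event occurs) gives a deadline of June 30, 1998; July 9, 1998 misses that deadline by 9 days.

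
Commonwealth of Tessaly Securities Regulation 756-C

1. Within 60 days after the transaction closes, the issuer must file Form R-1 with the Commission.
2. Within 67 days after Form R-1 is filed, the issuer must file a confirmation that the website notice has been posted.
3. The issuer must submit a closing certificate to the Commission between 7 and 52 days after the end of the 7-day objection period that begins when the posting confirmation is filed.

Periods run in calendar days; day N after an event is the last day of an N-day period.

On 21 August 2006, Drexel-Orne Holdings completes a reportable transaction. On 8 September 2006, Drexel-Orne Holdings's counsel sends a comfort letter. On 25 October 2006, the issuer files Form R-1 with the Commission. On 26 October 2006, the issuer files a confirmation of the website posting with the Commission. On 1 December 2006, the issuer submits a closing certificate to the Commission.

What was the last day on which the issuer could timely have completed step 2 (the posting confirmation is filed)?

Step 2 runs from 25 October 2006, when Form R-1 is filed. 67 days after 25 October 2006 is 31 December 2006.

31 December 2006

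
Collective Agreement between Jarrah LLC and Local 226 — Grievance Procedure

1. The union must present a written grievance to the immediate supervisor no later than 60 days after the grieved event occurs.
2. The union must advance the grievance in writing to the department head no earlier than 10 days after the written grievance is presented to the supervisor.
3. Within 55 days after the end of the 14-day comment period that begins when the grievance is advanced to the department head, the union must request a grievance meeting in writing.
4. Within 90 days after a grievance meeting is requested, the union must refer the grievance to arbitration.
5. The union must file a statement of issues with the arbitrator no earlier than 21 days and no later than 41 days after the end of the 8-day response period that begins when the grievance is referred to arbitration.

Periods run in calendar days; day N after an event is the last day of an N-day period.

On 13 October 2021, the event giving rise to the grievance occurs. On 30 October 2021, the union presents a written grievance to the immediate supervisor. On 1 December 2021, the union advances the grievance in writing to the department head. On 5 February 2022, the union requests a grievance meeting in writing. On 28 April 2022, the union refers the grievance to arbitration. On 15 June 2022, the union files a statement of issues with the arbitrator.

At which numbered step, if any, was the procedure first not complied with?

(1) due by 13 October 2021 + 60 days = 12 December 2021; done 30 October 2021 — timely.
(2) permitted from 30 October 2021 + 10 days = 9 November 2021 onward; done 1 December 2021 — permitted.
(3) due by 15 December 2021 + 55 days = 8 February 2022; completed 5 February 2022, before the deadline.
(4) due by 5 February 2022 + 90 days = 6 May 2022; completed 28 April 2022, before the deadline.
(5) the permitted window runs from 6 May 2022 + 21 = 27 May 2022 to 6 May 2022 + 41 = 16 June 2022; done 15 June 2022, which is between those dates.

None — every step was satisfied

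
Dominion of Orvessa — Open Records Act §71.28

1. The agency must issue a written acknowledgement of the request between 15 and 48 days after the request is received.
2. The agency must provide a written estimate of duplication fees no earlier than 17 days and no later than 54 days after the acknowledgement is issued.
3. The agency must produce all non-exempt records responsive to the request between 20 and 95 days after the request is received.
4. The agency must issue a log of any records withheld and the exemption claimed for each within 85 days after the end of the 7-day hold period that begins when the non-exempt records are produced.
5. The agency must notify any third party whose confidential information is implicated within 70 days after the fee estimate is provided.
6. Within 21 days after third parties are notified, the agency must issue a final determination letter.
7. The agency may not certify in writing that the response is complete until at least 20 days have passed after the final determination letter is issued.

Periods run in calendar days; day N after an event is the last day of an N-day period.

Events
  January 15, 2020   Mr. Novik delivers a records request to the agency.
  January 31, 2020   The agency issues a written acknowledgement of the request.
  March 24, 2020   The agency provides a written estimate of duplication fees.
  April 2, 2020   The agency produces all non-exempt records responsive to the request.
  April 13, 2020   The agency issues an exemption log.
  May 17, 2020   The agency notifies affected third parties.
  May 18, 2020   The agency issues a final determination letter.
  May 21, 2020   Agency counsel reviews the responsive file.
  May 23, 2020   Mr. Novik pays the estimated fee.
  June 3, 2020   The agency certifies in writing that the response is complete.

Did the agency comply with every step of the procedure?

No

Step 1: the window is 15–48 days after January 15, 2020 (when the request is received), so January 30, 2020 through March 3, 2020; January 31, 2020 falls inside that range.
Step 2: the window is 17–54 days after January 31, 2020 (when the acknowledgement is issued), so February 17, 2020 through March 25, 2020; March 24, 2020 falls inside that range.
Step 3: the window is 20–95 days after January 15, 2020 (when the request is received), so February 4, 2020 through April 19, 2020; done April 2, 2020, which is between those dates.
Step 4: 85 days after April 9, 2020 (end of the 7-day hold period, which began when the non-exempt records are produced on April 2, 2020) is July 3, 2020; completed April 13, 2020, before the deadline.
Step 5: 70 days after March 24, 2020 (when the fee estimate is provided) is June 2, 2020; done May 17, 2020 — timely.
Step 6: 21 days after May 17, 2020 (when third parties are notified) is June 7, 2020; done May 18, 2020 — timely.
Step 7: the earliest permitted date is 20 days after May 18, 2020 (when the final determination letter is issued), i.e. June 7, 2020; done June 3, 2020 — 4 days too early.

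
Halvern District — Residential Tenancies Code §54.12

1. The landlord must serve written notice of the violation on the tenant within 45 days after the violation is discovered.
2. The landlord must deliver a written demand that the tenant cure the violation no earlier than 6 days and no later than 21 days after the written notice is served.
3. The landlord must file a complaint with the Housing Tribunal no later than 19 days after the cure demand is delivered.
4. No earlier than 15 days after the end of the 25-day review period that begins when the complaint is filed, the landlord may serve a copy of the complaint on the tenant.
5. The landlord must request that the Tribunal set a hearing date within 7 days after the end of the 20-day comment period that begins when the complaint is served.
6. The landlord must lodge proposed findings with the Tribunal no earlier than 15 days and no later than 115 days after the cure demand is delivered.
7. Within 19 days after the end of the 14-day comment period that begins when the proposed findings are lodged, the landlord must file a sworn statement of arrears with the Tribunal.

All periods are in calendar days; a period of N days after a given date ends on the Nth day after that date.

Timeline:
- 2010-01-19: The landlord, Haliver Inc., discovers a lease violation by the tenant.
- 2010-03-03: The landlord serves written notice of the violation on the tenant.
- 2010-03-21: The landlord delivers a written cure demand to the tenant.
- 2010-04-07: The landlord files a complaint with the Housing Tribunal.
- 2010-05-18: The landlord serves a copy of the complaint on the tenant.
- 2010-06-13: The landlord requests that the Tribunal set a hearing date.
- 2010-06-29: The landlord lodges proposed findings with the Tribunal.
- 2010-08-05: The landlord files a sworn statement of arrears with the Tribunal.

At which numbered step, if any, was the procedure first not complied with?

(1) due by 2010-01-19 + 45 days = 2010-03-05; completed 2010-03-03, before the deadline.
(2) the permitted window runs from 2010-03-03 + 6 = 2010-03-09 to 2010-03-03 + 21 = 2010-03-24; 2010-03-21 falls inside that range.
(3) due by 2010-03-21 + 19 days = 2010-04-09; 2010-04-07 is within that limit.
(4) permitted from 2010-05-02 + 15 days = 2010-05-17 onward; done 2010-05-18 — permitted.
(5) due by 2010-06-07 + 7 days = 2010-06-14; 2010-06-13 is within that limit.
(6) the permitted window runs from 2010-03-21 + 15 = 2010-04-05 to 2010-03-21 + 115 = 2010-07-14; done 2010-06-29, which is between those dates.
(7) due by 2010-07-13 + 19 days = 2010-08-01; done 2010-08-05 — 4 days late.
Later steps need not be reached.

Step 7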